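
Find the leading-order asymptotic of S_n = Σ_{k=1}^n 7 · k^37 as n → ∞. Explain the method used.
S_n ~ 7 · n^38 / 38

By integral comparison (Euler-Maclaurin), Σ_{k=1}^n 7 · k^37 = 7 · ∫_0^n x^37 dx + O(n^37) = 7 · n^38/38 + O(n^37). (Equivalently, Faulhaber's formula gives the same leading term.)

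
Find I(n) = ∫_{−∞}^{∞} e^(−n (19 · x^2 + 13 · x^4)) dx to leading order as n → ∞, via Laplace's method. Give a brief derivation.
I(n) ~ sqrt(π/(19n))

φ(x) = 19 · x^2 + 13 · x^4 has its unique global minimum at x* = 0 (since φ'(x) = 38x + 52x^3 = 0 only at x = 0 for real x with both coefficients positive, and φ → ∞ as |x| → ∞). At x* = 0, φ(0) = 0 and φ''(0) = 38. Laplace's method then gives
  I(n) ~ sqrt(2π / (n · φ''(0))) · e^(−n φ(0)) = sqrt(2π / (38n)) = sqrt(π/(19n)).
The 13 · x^4 term contributes only at subleading order (an O(1/n) relative correction).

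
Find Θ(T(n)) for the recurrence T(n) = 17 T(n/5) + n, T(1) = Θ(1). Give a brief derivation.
T(n) = Θ(n^(log_5 17))

Master theorem: compare f(n) = n to n^(log_5 17) where log_5 17 ≈ 1.760. Since 1 < log_5 17, we have f(n) = O(n^(log_5 17 − ε)) for some ε > 0 — Case 1. Hence T(n) = Θ(n^(log_5 17)).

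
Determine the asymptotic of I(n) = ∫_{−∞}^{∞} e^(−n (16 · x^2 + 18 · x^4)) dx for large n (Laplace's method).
I(n) ~ sqrt(π/(16n))

φ(x) = 16 · x^2 + 18 · x^4 has its unique global minimum at x* = 0 (since φ'(x) = 32x + 72x^3 = 0 only at x = 0 for real x with both coefficients positive, and φ → ∞ as |x| → ∞). At x* = 0, φ(0) = 0 and φ''(0) = 32. Laplace's method then gives
  I(n) ~ sqrt(2π / (n · φ''(0))) · e^(−n φ(0)) = sqrt(2π / (32n)) = sqrt(π/(16n)).
The 18 · x^4 term contributes only at subleading order (an O(1/n) relative correction).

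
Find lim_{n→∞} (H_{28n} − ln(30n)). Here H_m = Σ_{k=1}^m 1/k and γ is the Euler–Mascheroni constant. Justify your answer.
lim = ln(14/15) + γ

By Euler-Maclaurin, H_m = ln m + γ + O(1/m). So
  H_{28n} − ln(30n) = ln(28n) + γ − ln(30n) + O(1/n)
                       = ln(28/30) + γ + O(1/n).
Hence the limit is ln(28/30) + γ (= ln(14/15)).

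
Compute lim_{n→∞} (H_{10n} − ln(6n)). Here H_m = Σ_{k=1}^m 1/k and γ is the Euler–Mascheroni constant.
lim = ln(5/3) + γ

By Euler-Maclaurin, H_m = ln m + γ + O(1/m). So
  H_{10n} − ln(6n) = ln(10n) + γ − ln(6n) + O(1/n)
                       = ln(10/6) + γ + O(1/n).
Hence the limit is ln(10/6) + γ (= ln(5/3)).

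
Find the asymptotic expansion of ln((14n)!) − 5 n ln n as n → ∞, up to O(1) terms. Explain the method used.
ln((14n)!) − 5 n ln n = 9 n ln n + 14(ln 14 − 1) n + (1/2) ln(2π·14n) + O(1/n)

Stirling: ln((14n)!) = 14n ln(14n) − 14n + (1/2) ln(2π·14n) + O(1/n).
Expand 14n ln(14n) = 14n (ln n + ln 14) = 14n ln n + 14n ln 14.
Subtract 5n ln n: leading term is (14 − 5) n ln n = 9 n ln n. The next term is 14n ln 14 − 14n = 14(ln 14 − 1) n. Then the (1/2) ln(2π·14n) correction.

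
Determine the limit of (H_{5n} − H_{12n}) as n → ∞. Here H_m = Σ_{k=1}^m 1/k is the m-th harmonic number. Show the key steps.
lim = ln(5/12)

Euler-Maclaurin gives H_m = ln m + γ + 1/(2m) + O(1/m^2). The γ and O(1/m) terms cancel in the difference:
  H_{5n} − H_{12n} = ln(5n) − ln(12n) + O(1/n) = ln(5/12) + O(1/n).
Hence the limit is ln(5/12).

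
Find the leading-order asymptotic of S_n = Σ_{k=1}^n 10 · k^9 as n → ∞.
S_n ~ n^10

By integral comparison (Euler-Maclaurin), Σ_{k=1}^n 10 · k^9 = 10 · ∫_0^n x^9 dx + O(n^9) = 10 · n^10/10 = n^10 + O(n^9). (Equivalently, Faulhaber's formula gives the same leading term.)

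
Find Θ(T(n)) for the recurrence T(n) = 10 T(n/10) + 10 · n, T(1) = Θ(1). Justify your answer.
T(n) = Θ(n log n)

log_10 10 = 1, and f(n) = 10 · n = Θ(n^(log_10 10)). This is Case 2 of the master theorem: T(n) = Θ(f(n) · log n) = Θ(n log n).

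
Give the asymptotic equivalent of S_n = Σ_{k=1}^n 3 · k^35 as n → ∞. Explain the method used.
S_n ~ n^36 / 12

By integral comparison (Euler-Maclaurin), Σ_{k=1}^n 3 · k^35 = 3 · ∫_0^n x^35 dx + O(n^35) = 3 · n^36/36 = n^36 / 12 + O(n^35). (Equivalently, Faulhaber's formula gives the same leading term.)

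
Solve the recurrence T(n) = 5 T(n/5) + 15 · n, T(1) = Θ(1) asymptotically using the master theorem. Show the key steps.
T(n) = Θ(n log n)

log_5 5 = 1, and f(n) = 15 · n = Θ(n^(log_5 5)). This is Case 2 of the master theorem: T(n) = Θ(f(n) · log n) = Θ(n log n).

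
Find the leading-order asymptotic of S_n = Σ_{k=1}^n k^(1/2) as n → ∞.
S_n ~ (2/3) · n^(3/2)

Integral comparison: Σ_{k=1}^n k^(1/2) = ∫_0^n x^(1/2) dx + O(n^(1/2)). The integral is n^(1 + 1/2) / (1 + 1/2) = n^((1+2)/2) / ((1+2)/2) = (2/3) · n^(3/2).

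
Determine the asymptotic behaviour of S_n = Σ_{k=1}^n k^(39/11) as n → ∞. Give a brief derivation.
S_n ~ (11/50) · n^(50/11)

Integral comparison: Σ_{k=1}^n k^(39/11) = ∫_0^n x^(39/11) dx + O(n^(39/11)). The integral is n^(1 + 39/11) / (1 + 39/11) = n^((39+11)/11) / ((39+11)/11) = (11/50) · n^(50/11).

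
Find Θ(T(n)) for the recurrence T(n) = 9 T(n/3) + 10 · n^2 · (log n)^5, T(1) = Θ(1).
T(n) = Θ(n^2 · (log n)^6)

Here log_3 9 = 2 and f(n) = 10 · n^2 · (log n)^5 = Θ(n^(log_3 9) · (log n)^5). This is the extended Case 2 of the master theorem (f matches the critical exponent up to log factors), giving T(n) = Θ(n^(log_3 9) · (log n)^(5+1)) = Θ(n^2 · (log n)^6).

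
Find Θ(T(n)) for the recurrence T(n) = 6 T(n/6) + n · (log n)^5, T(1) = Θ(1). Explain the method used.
T(n) = Θ(n · (log n)^6)

Here log_6 6 = 1 and f(n) = n · (log n)^5 = Θ(n^(log_6 6) · (log n)^5). This is the extended Case 2 of the master theorem (f matches the critical exponent up to log factors), giving T(n) = Θ(n^(log_6 6) · (log n)^(5+1)) = Θ(n · (log n)^6).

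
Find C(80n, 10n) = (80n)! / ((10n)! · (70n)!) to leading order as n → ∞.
C(80n, 10n) ~ (16777216/823543)^(10n) · sqrt(4/(7π·10n))

Write N = 10n. Apply Stirling to each factorial:
  (8N)! ~ sqrt(2π·8N) · (8N/e)^(8N),
  N! ~ sqrt(2π N) · (N/e)^N,
  (7N)! ~ sqrt(2π·7N) · (7N/e)^(7N).
The exponential factors combine to (8N)^(8N) / (N^N · (7N)^(7N)) = 8^(8N)/7^(7N) = (8^8/7^7)^N = (16777216/823543)^N.
The square-root prefactors combine to sqrt(2π·8N) / (sqrt(2π N)·sqrt(2π·7N)) = sqrt(8 / (2π·7·N)) = sqrt(4/(7π·10n)).
Substituting N = 10n: C(80n, 10n) ~ (16777216/823543)^(10n) · sqrt(4/(7π·10n)).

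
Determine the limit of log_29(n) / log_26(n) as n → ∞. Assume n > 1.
lim = ln(26) / ln(29) = log_29(26)

Change of base: log_29(n) = ln n / ln 29 and log_26(n) = ln n / ln 26. The ratio is (ln n / ln 29) · (ln 26 / ln n) = ln 26 / ln 29, a constant independent of n. So the limit is ln 26 / ln 29 = log_29(26).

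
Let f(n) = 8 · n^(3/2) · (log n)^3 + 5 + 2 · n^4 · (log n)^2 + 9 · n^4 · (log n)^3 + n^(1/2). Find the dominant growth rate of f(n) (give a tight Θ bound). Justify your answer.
f(n) ∈ Θ(n^4 · (log n)^3)

Compare the terms by growth order. For large n, n^a · (log n)^b dominates n^a' · (log n)^b' iff a > a', or (a = a' and b > b'). Ranking the 5 terms shows the dominant one is 9 · n^4 · (log n)^3. Hence f(n) ∈ Θ(n^4 · (log n)^3).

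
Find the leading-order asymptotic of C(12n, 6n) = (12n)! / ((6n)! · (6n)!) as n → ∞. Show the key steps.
C(12n, 6n) ~ (4)^(6n) · sqrt(1/(π·6n))

Write N = 6n. Apply Stirling to each factorial:
  (2N)! ~ sqrt(2π·2N) · (2N/e)^(2N),
  N! ~ sqrt(2π N) · (N/e)^N,
  (1N)! ~ sqrt(2π·1N) · (1N/e)^(1N).
The exponential factors combine to (2N)^(2N) / (N^N · (1N)^(1N)) = 2^(2N)/1^(1N) = (2^2/1^1)^N = (4)^N.
The square-root prefactors combine to sqrt(2π·2N) / (sqrt(2π N)·sqrt(2π·1N)) = sqrt(2 / (2π·1·N)) = sqrt(1/(π·6n)).
Substituting N = 6n: C(12n, 6n) ~ (4)^(6n) · sqrt(1/(π·6n)).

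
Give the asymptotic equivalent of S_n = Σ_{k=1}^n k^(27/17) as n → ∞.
S_n ~ (17/44) · n^(44/17)

Integral comparison: Σ_{k=1}^n k^(27/17) = ∫_0^n x^(27/17) dx + O(n^(27/17)). The integral is n^(1 + 27/17) / (1 + 27/17) = n^((27+17)/17) / ((27+17)/17) = (17/44) · n^(44/17).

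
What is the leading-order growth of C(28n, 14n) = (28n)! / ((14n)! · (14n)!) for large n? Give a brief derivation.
C(28n, 14n) ~ (4)^(14n) · sqrt(1/(π·14n))

Write N = 14n. Apply Stirling to each factorial:
  (2N)! ~ sqrt(2π·2N) · (2N/e)^(2N),
  N! ~ sqrt(2π N) · (N/e)^N,
  (1N)! ~ sqrt(2π·1N) · (1N/e)^(1N).
The exponential factors combine to (2N)^(2N) / (N^N · (1N)^(1N)) = 2^(2N)/1^(1N) = (2^2/1^1)^N = (4)^N.
The square-root prefactors combine to sqrt(2π·2N) / (sqrt(2π N)·sqrt(2π·1N)) = sqrt(2 / (2π·1·N)) = sqrt(1/(π·14n)).
Substituting N = 14n: C(28n, 14n) ~ (4)^(14n) · sqrt(1/(π·14n)).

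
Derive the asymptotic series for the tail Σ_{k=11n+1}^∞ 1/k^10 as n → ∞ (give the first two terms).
Σ_{k>11n} 1/k^10 = 1/(9 · (11n)^9) − 1/(2 · (11n)^10) + O(1/(11n)^11)

Compare to the integral: ∫_{11n}^∞ x^(−10) dx = [−x^(−9)/9]_{11n}^∞ = 1/((10−1)·(11n)^9). The Euler-Maclaurin correction adds −f(11n)/2 = −1/(2·(11n)^10). Euler-Maclaurin then gives
  Σ_{k>11n} 1/k^10 = ∫_{11n}^∞ dx/x^10 − 1/(2·(11n)^10) + O(1/(11n)^11).
(Equivalently this is ζ(10) − Σ_{k≤11n} 1/k^10.)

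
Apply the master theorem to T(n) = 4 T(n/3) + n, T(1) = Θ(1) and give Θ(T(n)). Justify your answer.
T(n) = Θ(n^(log_3 4))

Master theorem: compare f(n) = n to n^(log_3 4) where log_3 4 ≈ 1.262. Since 1 < log_3 4, we have f(n) = O(n^(log_3 4 − ε)) for some ε > 0 — Case 1. Hence T(n) = Θ(n^(log_3 4)).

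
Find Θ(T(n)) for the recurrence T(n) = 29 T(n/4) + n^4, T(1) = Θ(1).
T(n) = Θ(n^4)

log_4 29 ≈ 2.429. f(n) = n^4 dominates n^(log_4 29) since 4 > 2.429, and the regularity condition a·f(n/b) = 29·(n/4)^4 = (29/256)·n^4 ≤ c·f(n) holds with c = 29/256 ≈ 0.113 < 1. So this is Case 3: T(n) = Θ(f(n)) = Θ(n^4).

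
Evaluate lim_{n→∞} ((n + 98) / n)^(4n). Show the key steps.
lim = e^392

Rewrite as (1 + 98/n)^(4n). By the standard limit (1 + x/n)^n → e^x, we have (1 + 98/n)^n → e^98, and raising to the 4th power gives e^392.
More precisely, ln[(1 + 98/n)^(4n)] = 4n · ln(1 + 98/n) = 4n · (98/n + O(1/n^2)) = 392 + O(1/n) → 392.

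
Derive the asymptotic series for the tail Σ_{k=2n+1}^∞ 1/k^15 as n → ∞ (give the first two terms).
Σ_{k>2n} 1/k^15 = 1/(14 · (2n)^14) − 1/(2 · (2n)^15) + O(1/(2n)^16)

Compare to the integral: ∫_{2n}^∞ x^(−15) dx = [−x^(−14)/14]_{2n}^∞ = 1/((15−1)·(2n)^14). The Euler-Maclaurin correction adds −f(2n)/2 = −1/(2·(2n)^15). Euler-Maclaurin then gives
  Σ_{k>2n} 1/k^15 = ∫_{2n}^∞ dx/x^15 − 1/(2·(2n)^15) + O(1/(2n)^16).
(Equivalently this is ζ(15) − Σ_{k≤2n} 1/k^15.)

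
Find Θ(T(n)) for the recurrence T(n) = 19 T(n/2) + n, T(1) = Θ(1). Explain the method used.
T(n) = Θ(n^(log_2 19))

Master theorem: compare f(n) = n to n^(log_2 19) where log_2 19 ≈ 4.248. Since 1 < log_2 19, we have f(n) = O(n^(log_2 19 − ε)) for some ε > 0 — Case 1. Hence T(n) = Θ(n^(log_2 19)).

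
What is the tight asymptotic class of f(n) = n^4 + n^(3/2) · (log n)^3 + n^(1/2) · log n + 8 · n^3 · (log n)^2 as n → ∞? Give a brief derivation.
f(n) ∈ Θ(n^4)

Compare the terms by growth order. For large n, n^a · (log n)^b dominates n^a' · (log n)^b' iff a > a', or (a = a' and b > b'). Ranking the 4 terms shows the dominant one is n^4. Hence f(n) ∈ Θ(n^4).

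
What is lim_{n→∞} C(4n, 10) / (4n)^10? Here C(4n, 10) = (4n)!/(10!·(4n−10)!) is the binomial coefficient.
lim = 1/10! = 1/3628800

With N = 4n → ∞: C(N, 10) / N^10 = [N(N−1)…(N−9)] / (10! · N^10) = (1/10!) · 1 · (1 − 1/(4n)) · … · (1 − 9/(4n)). Each factor → 1 as N → ∞, so the limit is 1/10! = 1/3628800.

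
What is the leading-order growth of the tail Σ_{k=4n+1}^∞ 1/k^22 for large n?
Σ_{k>4n} 1/k^22 ~ 1/(21 · (4n)^21)

Compare to the integral: ∫_{4n}^∞ x^(−22) dx = [−x^(−21)/21]_{4n}^∞ = 1/((22−1)·(4n)^21). Euler-Maclaurin then gives
  Σ_{k>4n} 1/k^22 = ∫_{4n}^∞ dx/x^22 − 1/(2·(4n)^22) + O(1/(4n)^23).
(Equivalently this is ζ(22) − Σ_{k≤4n} 1/k^22.)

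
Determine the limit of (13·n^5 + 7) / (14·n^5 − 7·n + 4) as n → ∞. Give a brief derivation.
lim = 13/14

For large n the leading n^5 terms dominate both numerator and denominator. Dividing top and bottom by n^5, every other term tends to 0, leaving 13/14.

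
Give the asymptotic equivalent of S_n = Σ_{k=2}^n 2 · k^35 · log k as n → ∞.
S_n ~ n^36 log n / 18 − n^36 / 648

By integral comparison, S_n = ∫_1^n 2 · x^35 · log x dx + O(n^35 · log n). For the integral, ∫ x^35 log x dx = n^36 log n / 36 − n^36/1296 (integration by parts). Hence S_n ~ n^36 log n / 18 − n^36 / 648.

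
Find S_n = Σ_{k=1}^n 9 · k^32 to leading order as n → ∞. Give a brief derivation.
S_n ~ 3 · n^33 / 11

By integral comparison (Euler-Maclaurin), Σ_{k=1}^n 9 · k^32 = 9 · ∫_0^n x^32 dx + O(n^32) = 9 · n^33/33 = 3 · n^33 / 11 + O(n^32). (Equivalently, Faulhaber's formula gives the same leading term.)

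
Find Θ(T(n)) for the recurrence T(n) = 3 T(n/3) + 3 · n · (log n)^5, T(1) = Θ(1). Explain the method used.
T(n) = Θ(n · (log n)^6)

Here log_3 3 = 1 and f(n) = 3 · n · (log n)^5 = Θ(n^(log_3 3) · (log n)^5). This is the extended Case 2 of the master theorem (f matches the critical exponent up to log factors), giving T(n) = Θ(n^(log_3 3) · (log n)^(5+1)) = Θ(n · (log n)^6).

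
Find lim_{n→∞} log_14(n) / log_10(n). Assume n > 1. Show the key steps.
lim = ln(10) / ln(14) = log_14(10)

Change of base: log_14(n) = ln n / ln 14 and log_10(n) = ln n / ln 10. The ratio is (ln n / ln 14) · (ln 10 / ln n) = ln 10 / ln 14, a constant independent of n. So the limit is ln 10 / ln 14 = log_14(10).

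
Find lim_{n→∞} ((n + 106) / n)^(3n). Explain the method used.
lim = e^318

Rewrite as (1 + 106/n)^(3n). By the standard limit (1 + x/n)^n → e^x, we have (1 + 106/n)^n → e^106, and raising to the 3rd power gives e^318.
More precisely, ln[(1 + 106/n)^(3n)] = 3n · ln(1 + 106/n) = 3n · (106/n + O(1/n^2)) = 318 + O(1/n) → 318.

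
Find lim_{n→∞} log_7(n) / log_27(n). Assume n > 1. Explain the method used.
lim = ln(27) / ln(7) = log_7(27)

Change of base: log_7(n) = ln n / ln 7 and log_27(n) = ln n / ln 27. The ratio is (ln n / ln 7) · (ln 27 / ln n) = ln 27 / ln 7, a constant independent of n. So the limit is ln 27 / ln 7 = log_7(27).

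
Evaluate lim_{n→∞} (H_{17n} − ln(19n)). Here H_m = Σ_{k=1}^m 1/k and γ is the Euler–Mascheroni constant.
lim = ln(17/19) + γ

By Euler-Maclaurin, H_m = ln m + γ + O(1/m). So
  H_{17n} − ln(19n) = ln(17n) + γ − ln(19n) + O(1/n)
                       = ln(17/19) + γ + O(1/n).
Hence the limit is ln(17/19) + γ.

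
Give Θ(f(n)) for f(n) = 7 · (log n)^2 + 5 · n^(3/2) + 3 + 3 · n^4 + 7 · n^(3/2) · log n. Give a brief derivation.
f(n) ∈ Θ(n^4)

Compare the terms by growth order. For large n, n^a · (log n)^b dominates n^a' · (log n)^b' iff a > a', or (a = a' and b > b'). Ranking the 5 terms shows the dominant one is 3 · n^4. Hence f(n) ∈ Θ(n^4).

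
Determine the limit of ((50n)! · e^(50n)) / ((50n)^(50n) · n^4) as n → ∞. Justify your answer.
lim = 0

Stirling: (50n)! ~ sqrt(2π·50n) · (50n/e)^(50n). Hence
  (50n)! · e^(50n) / (50n)^(50n) ~ sqrt(2π·50n).
Dividing by n^4: sqrt(2π·50n) / n^4 = sqrt(2π·50) · n^((1−8)/2), so the expression behaves like sqrt(2π·50) · n^((1−8)/2) → 0.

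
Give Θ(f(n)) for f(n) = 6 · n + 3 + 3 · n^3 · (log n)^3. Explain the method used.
f(n) ∈ Θ(n^3 · (log n)^3)

Compare the terms by growth order. For large n, n^a · (log n)^b dominates n^a' · (log n)^b' iff a > a', or (a = a' and b > b'). Ranking the 3 terms shows the dominant one is 3 · n^3 · (log n)^3. Hence f(n) ∈ Θ(n^3 · (log n)^3).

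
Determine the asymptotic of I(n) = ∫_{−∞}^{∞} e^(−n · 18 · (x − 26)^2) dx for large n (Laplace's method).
I(n) = sqrt(π/(18n))

Here φ(x) = 18 · (x − 26)^2 has its unique minimum at x* = 26 with φ(x*) = 0 and φ''(x*) = 36. Laplace's method gives
  I(n) ~ e^(−n φ(x*)) · sqrt(2π / (n · φ''(x*))) = sqrt(2π / (36n)) = sqrt(π/(18n)).
This is exact: substituting u = (x − 26)·sqrt(18n) gives I(n) = (1/sqrt(18n)) ∫_{−∞}^{∞} e^(−u^2) du = sqrt(π/(18n)).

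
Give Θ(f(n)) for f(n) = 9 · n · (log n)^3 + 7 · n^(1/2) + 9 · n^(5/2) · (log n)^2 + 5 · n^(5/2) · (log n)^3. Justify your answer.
f(n) ∈ Θ(n^(5/2) · (log n)^3)

Compare the terms by growth order. For large n, n^a · (log n)^b dominates n^a' · (log n)^b' iff a > a', or (a = a' and b > b'). Ranking the 4 terms shows the dominant one is 5 · n^(5/2) · (log n)^3. Hence f(n) ∈ Θ(n^(5/2) · (log n)^3).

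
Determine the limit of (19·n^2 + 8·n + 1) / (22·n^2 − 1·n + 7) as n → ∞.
lim = 19/22

For large n the leading n^2 terms dominate both numerator and denominator. Dividing top and bottom by n^2, every other term tends to 0, leaving 19/22.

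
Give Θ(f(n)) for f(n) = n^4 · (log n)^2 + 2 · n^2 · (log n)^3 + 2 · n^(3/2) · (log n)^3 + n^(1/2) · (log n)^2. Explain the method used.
f(n) ∈ Θ(n^4 · (log n)^2)

Compare the terms by growth order. For large n, n^a · (log n)^b dominates n^a' · (log n)^b' iff a > a', or (a = a' and b > b'). Ranking the 4 terms shows the dominant one is n^4 · (log n)^2. Hence f(n) ∈ Θ(n^4 · (log n)^2).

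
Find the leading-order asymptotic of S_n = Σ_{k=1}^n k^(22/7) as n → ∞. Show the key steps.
S_n ~ (7/29) · n^(29/7)

Integral comparison: Σ_{k=1}^n k^(22/7) = ∫_0^n x^(22/7) dx + O(n^(22/7)). The integral is n^(1 + 22/7) / (1 + 22/7) = n^((22+7)/7) / ((22+7)/7) = (7/29) · n^(29/7).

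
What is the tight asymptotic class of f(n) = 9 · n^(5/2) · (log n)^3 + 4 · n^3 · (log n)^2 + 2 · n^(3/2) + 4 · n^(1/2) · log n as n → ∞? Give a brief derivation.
f(n) ∈ Θ(n^3 · (log n)^2)

Compare the terms by growth order. For large n, n^a · (log n)^b dominates n^a' · (log n)^b' iff a > a', or (a = a' and b > b'). Ranking the 4 terms shows the dominant one is 4 · n^3 · (log n)^2. Hence f(n) ∈ Θ(n^3 · (log n)^2).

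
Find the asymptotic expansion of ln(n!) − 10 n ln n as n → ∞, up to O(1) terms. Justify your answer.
ln(n!) − 10 n ln n = −9 n ln n − n + (1/2) ln(2π n) + O(1/n)

Stirling: ln((n)!) = n ln(n) − n + (1/2) ln(2π·n) + O(1/n).
Here n ln(n) = n ln n.
Subtract 10n ln n: leading term is (1 − 10) n ln n = −9 n ln n. The next term is −n. Then the (1/2) ln(2π·n) correction.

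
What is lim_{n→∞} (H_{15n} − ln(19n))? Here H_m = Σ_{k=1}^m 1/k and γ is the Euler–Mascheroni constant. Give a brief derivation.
lim = ln(15/19) + γ

By Euler-Maclaurin, H_m = ln m + γ + O(1/m). So
  H_{15n} − ln(19n) = ln(15n) + γ − ln(19n) + O(1/n)
                       = ln(15/19) + γ + O(1/n).
Hence the limit is ln(15/19) + γ.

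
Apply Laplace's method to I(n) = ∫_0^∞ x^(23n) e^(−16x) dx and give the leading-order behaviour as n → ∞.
I(n) ~ (sqrt(2π·23n) / 16) · (23n/(16e))^(23n)

Write the integrand as exp(23n ln x − 16x) and set f(x) = 23n ln x − 16x. Then f'(x) = 23n/x − 16 = 0 at x* = 23n/16, and f''(x*) = −23n/x*^2 = −16^2/(23n). Laplace's method (interior maximum) gives
  I(n) ~ e^(f(x*)) · sqrt(2π / |f''(x*)|)
        = exp(23n ln(23n/16) − 23n) · sqrt(2π · 23n / 16^2)
        = (23n/16)^(23n) e^(−23n) · sqrt(2π·23n) / 16
        = (sqrt(2π·23n) / 16) · (23n/(16e))^(23n).
This matches Γ(23n+1)/16^(23n+1) with Stirling applied to Γ.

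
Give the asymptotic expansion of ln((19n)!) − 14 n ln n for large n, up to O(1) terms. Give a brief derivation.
ln((19n)!) − 14 n ln n = 5 n ln n + 19(ln 19 − 1) n + (1/2) ln(2π·19n) + O(1/n)

Stirling: ln((19n)!) = 19n ln(19n) − 19n + (1/2) ln(2π·19n) + O(1/n).
Expand 19n ln(19n) = 19n (ln n + ln 19) = 19n ln n + 19n ln 19.
Subtract 14n ln n: leading term is (19 − 14) n ln n = 5 n ln n. The next term is 19n ln 19 − 19n = 19(ln 19 − 1) n. Then the (1/2) ln(2π·19n) correction.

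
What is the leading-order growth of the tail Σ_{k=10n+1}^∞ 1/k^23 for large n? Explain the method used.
Σ_{k>10n} 1/k^23 ~ 1/(22 · (10n)^22)

Compare to the integral: ∫_{10n}^∞ x^(−23) dx = [−x^(−22)/22]_{10n}^∞ = 1/((23−1)·(10n)^22). Euler-Maclaurin then gives
  Σ_{k>10n} 1/k^23 = ∫_{10n}^∞ dx/x^23 − 1/(2·(10n)^23) + O(1/(10n)^24).
(Equivalently this is ζ(23) − Σ_{k≤10n} 1/k^23.)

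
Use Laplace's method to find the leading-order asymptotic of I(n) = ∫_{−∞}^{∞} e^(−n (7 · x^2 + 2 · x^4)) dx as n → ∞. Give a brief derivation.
I(n) ~ sqrt(π/(7n))

φ(x) = 7 · x^2 + 2 · x^4 has its unique global minimum at x* = 0 (since φ'(x) = 14x + 8x^3 = 0 only at x = 0 for real x with both coefficients positive, and φ → ∞ as |x| → ∞). At x* = 0, φ(0) = 0 and φ''(0) = 14. Laplace's method then gives
  I(n) ~ sqrt(2π / (n · φ''(0))) · e^(−n φ(0)) = sqrt(2π / (14n)) = sqrt(π/(7n)).
The 2 · x^4 term contributes only at subleading order (an O(1/n) relative correction).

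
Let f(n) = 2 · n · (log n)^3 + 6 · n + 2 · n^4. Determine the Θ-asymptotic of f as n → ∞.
f(n) ∈ Θ(n^4)

Compare the terms by growth order. For large n, n^a · (log n)^b dominates n^a' · (log n)^b' iff a > a', or (a = a' and b > b'). Ranking the 3 terms shows the dominant one is 2 · n^4. Hence f(n) ∈ Θ(n^4).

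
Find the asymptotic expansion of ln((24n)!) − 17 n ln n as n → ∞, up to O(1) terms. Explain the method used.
ln((24n)!) − 17 n ln n = 7 n ln n + 24(ln 24 − 1) n + (1/2) ln(2π·24n) + O(1/n)

Stirling: ln((24n)!) = 24n ln(24n) − 24n + (1/2) ln(2π·24n) + O(1/n).
Expand 24n ln(24n) = 24n (ln n + ln 24) = 24n ln n + 24n ln 24.
Subtract 17n ln n: leading term is (24 − 17) n ln n = 7 n ln n. The next term is 24n ln 24 − 24n = 24(ln 24 − 1) n. Then the (1/2) ln(2π·24n) correction.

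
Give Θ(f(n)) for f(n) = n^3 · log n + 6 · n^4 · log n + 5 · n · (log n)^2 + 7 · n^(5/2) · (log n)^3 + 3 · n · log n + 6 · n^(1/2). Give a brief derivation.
f(n) ∈ Θ(n^4 · log n)

Compare the terms by growth order. For large n, n^a · (log n)^b dominates n^a' · (log n)^b' iff a > a', or (a = a' and b > b'). Ranking the 6 terms shows the dominant one is 6 · n^4 · log n. Hence f(n) ∈ Θ(n^4 · log n).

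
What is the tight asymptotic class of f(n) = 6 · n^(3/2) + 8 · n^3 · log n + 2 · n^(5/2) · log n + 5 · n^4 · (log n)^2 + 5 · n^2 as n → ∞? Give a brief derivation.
f(n) ∈ Θ(n^4 · (log n)^2)

Compare the terms by growth order. For large n, n^a · (log n)^b dominates n^a' · (log n)^b' iff a > a', or (a = a' and b > b'). Ranking the 5 terms shows the dominant one is 5 · n^4 · (log n)^2. Hence f(n) ∈ Θ(n^4 · (log n)^2).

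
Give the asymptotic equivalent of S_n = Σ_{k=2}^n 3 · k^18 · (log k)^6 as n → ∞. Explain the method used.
S_n ~ 3 · n^19 · (log n)^6 / 19

By integral comparison, S_n = ∫_1^n 3 · x^18 · (log x)^6 dx + O(n^18 · (log n)^6). For the integral, the leading term of ∫_1^n x^18 (log x)^6 dx is n^19/19 · (log n)^6 (by repeated integration by parts; each step lowers the log-exponent and produces a relatively O(1/log n) correction). Hence S_n ~ 3 · n^19 · (log n)^6 / 19.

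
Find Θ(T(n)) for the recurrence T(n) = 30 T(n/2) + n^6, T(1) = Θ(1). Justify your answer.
T(n) = Θ(n^6)

log_2 30 ≈ 4.907. f(n) = n^6 dominates n^(log_2 30) since 6 > 4.907, and the regularity condition a·f(n/b) = 30·(n/2)^6 = (30/64)·n^6 ≤ c·f(n) holds with c = 30/64 ≈ 0.469 < 1. So this is Case 3: T(n) = Θ(f(n)) = Θ(n^6).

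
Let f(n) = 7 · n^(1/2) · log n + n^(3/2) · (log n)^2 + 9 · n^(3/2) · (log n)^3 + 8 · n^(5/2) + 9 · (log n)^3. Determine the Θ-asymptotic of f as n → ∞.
f(n) ∈ Θ(n^(5/2))

Compare the terms by growth order. For large n, n^a · (log n)^b dominates n^a' · (log n)^b' iff a > a', or (a = a' and b > b'). Ranking the 5 terms shows the dominant one is 8 · n^(5/2). Hence f(n) ∈ Θ(n^(5/2)).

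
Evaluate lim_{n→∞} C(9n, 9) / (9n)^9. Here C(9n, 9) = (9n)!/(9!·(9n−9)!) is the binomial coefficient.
lim = 1/9! = 1/362880

With N = 9n → ∞: C(N, 9) / N^9 = [N(N−1)…(N−8)] / (9! · N^9) = (1/9!) · 1 · (1 − 1/(9n)) · … · (1 − 8/(9n)). Each factor → 1 as N → ∞, so the limit is 1/9! = 1/362880.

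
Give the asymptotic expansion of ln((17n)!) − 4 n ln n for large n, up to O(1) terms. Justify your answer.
ln((17n)!) − 4 n ln n = 13 n ln n + 17(ln 17 − 1) n + (1/2) ln(2π·17n) + O(1/n)

Stirling: ln((17n)!) = 17n ln(17n) − 17n + (1/2) ln(2π·17n) + O(1/n).
Expand 17n ln(17n) = 17n (ln n + ln 17) = 17n ln n + 17n ln 17.
Subtract 4n ln n: leading term is (17 − 4) n ln n = 13 n ln n. The next term is 17n ln 17 − 17n = 17(ln 17 − 1) n. Then the (1/2) ln(2π·17n) correction.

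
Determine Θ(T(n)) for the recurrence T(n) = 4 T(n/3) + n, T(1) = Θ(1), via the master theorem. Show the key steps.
T(n) = Θ(n^(log_3 4))

Master theorem: compare f(n) = n to n^(log_3 4) where log_3 4 ≈ 1.262. Since 1 < log_3 4, we have f(n) = O(n^(log_3 4 − ε)) for some ε > 0 — Case 1. Hence T(n) = Θ(n^(log_3 4)).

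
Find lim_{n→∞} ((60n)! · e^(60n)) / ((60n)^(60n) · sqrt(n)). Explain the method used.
lim = sqrt(2π·60)

Stirling: (60n)! ~ sqrt(2π·60n) · (60n/e)^(60n). Hence
  (60n)! · e^(60n) / (60n)^(60n) ~ sqrt(2π·60n).
Dividing by sqrt(n): sqrt(2π·60n) / sqrt(n) = sqrt(2π·60) · n^((1−1)/2), so the limit is sqrt(2π·60).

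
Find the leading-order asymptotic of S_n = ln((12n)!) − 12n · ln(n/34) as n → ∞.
S_n ~ 12n · (ln 408 − 1) + O(ln n)

Stirling: ln((12n)!) = 12n ln(12n) − 12n + O(ln n).
  S_n = 12n ln(12n) − 12n − 12n ln(n/34) + O(ln n)
      = 12n ln(12n) − 12n ln n + 12n ln 34 − 12n + O(ln n)
      = 12n ln 12 + 12n ln 34 − 12n + O(ln n)
      = 12n (ln 408 − 1) + O(ln n).
Numerically ln(408) − 1 ≈ 5.0113.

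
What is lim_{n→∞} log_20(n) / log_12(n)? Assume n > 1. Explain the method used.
lim = ln(12) / ln(20) = log_20(12)

Change of base: log_20(n) = ln n / ln 20 and log_12(n) = ln n / ln 12. The ratio is (ln n / ln 20) · (ln 12 / ln n) = ln 12 / ln 20, a constant independent of n. So the limit is ln 12 / ln 20 = log_20(12).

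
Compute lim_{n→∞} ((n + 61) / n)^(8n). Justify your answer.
lim = e^488

Rewrite as (1 + 61/n)^(8n). By the standard limit (1 + x/n)^n → e^x, we have (1 + 61/n)^n → e^61, and raising to the 8th power gives e^488.
More precisely, ln[(1 + 61/n)^(8n)] = 8n · ln(1 + 61/n) = 8n · (61/n + O(1/n^2)) = 488 + O(1/n) → 488.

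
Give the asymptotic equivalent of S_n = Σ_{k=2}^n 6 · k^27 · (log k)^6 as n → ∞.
S_n ~ 3 · n^28 · (log n)^6 / 14

By integral comparison, S_n = ∫_1^n 6 · x^27 · (log x)^6 dx + O(n^27 · (log n)^6). For the integral, the leading term of ∫_1^n x^27 (log x)^6 dx is n^28/28 · (log n)^6 (by repeated integration by parts; each step lowers the log-exponent and produces a relatively O(1/log n) correction). Hence S_n ~ 3 · n^28 · (log n)^6 / 14.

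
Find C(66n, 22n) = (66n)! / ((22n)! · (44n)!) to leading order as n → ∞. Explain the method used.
C(66n, 22n) ~ (27/4)^(22n) · sqrt(3/(4π·22n))

Write N = 22n. Apply Stirling to each factorial:
  (3N)! ~ sqrt(2π·3N) · (3N/e)^(3N),
  N! ~ sqrt(2π N) · (N/e)^N,
  (2N)! ~ sqrt(2π·2N) · (2N/e)^(2N).
The exponential factors combine to (3N)^(3N) / (N^N · (2N)^(2N)) = 3^(3N)/2^(2N) = (3^3/2^2)^N = (27/4)^N.
The square-root prefactors combine to sqrt(2π·3N) / (sqrt(2π N)·sqrt(2π·2N)) = sqrt(3 / (2π·2·N)) = sqrt(3/(4π·22n)).
Substituting N = 22n: C(66n, 22n) ~ (27/4)^(22n) · sqrt(3/(4π·22n)).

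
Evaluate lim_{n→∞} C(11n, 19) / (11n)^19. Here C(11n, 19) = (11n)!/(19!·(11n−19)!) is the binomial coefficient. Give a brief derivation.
lim = 1/19! = 1/121645100408832000

With N = 11n → ∞: C(N, 19) / N^19 = [N(N−1)…(N−18)] / (19! · N^19) = (1/19!) · 1 · (1 − 1/(11n)) · … · (1 − 18/(11n)). Each factor → 1 as N → ∞, so the limit is 1/19! = 1/121645100408832000.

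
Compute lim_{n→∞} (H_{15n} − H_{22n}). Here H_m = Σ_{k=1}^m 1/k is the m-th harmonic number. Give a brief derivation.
lim = ln(15/22)

Euler-Maclaurin gives H_m = ln m + γ + 1/(2m) + O(1/m^2). The γ and O(1/m) terms cancel in the difference:
  H_{15n} − H_{22n} = ln(15n) − ln(22n) + O(1/n) = ln(15/22) + O(1/n).
Hence the limit is ln(15/22).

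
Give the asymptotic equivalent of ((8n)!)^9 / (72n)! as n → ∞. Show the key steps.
((8n)!)^9/(72n)! ~ ((2π·8n)^(8/2) / 3) · 9^(−9·8n)  →  0

Write N = 8n. Stirling: N! ~ sqrt(2π N)(N/e)^N and (9N)! ~ sqrt(2π·9N)·(9N/e)^(9N).
  (N!)^9/(9N)! ~ (2π N)^(9/2) (N/e)^(9N) / [sqrt(2π·9N) (9N/e)^(9N)]
     = (2π N)^(9/2) / sqrt(2π·9N) · (N/(9N))^(9N)
     = (2π N)^((9−1)/2) / 3 · 9^(−9N).
Since 9^9 > 1, the factor 9^(−9N) decays exponentially, so the ratio → 0. Substituting N = 8n gives the stated form.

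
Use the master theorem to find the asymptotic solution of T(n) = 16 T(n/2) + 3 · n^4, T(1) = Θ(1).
T(n) = Θ(n^4 log n)

log_2 16 = 4, and f(n) = 3 · n^4 = Θ(n^(log_2 16)). This is Case 2 of the master theorem: T(n) = Θ(f(n) · log n) = Θ(n^4 log n).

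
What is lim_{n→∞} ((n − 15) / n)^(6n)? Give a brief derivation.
lim = e^(−90)

Rewrite as (1 − 15/n)^(6n). By the standard limit (1 + x/n)^n → e^x, we have (1 − 15/n)^n → e^(−15), and raising to the 6th power gives e^(−90).
More precisely, ln[(1 − 15/n)^(6n)] = 6n · ln(1 − 15/n) = 6n · (-15/n + O(1/n^2)) = -90 + O(1/n) → -90.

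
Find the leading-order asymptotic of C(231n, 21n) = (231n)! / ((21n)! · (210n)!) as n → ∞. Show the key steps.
C(231n, 21n) ~ (285311670611/10000000000)^(21n) · sqrt(11/(20π·21n))

Write N = 21n. Apply Stirling to each factorial:
  (11N)! ~ sqrt(2π·11N) · (11N/e)^(11N),
  N! ~ sqrt(2π N) · (N/e)^N,
  (10N)! ~ sqrt(2π·10N) · (10N/e)^(10N).
The exponential factors combine to (11N)^(11N) / (N^N · (10N)^(10N)) = 11^(11N)/10^(10N) = (11^11/10^10)^N = (285311670611/10000000000)^N.
The square-root prefactors combine to sqrt(2π·11N) / (sqrt(2π N)·sqrt(2π·10N)) = sqrt(11 / (2π·10·N)) = sqrt(11/(20π·21n)).
Substituting N = 21n: C(231n, 21n) ~ (285311670611/10000000000)^(21n) · sqrt(11/(20π·21n)).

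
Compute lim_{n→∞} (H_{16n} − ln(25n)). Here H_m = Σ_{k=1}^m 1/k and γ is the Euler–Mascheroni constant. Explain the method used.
lim = ln(16/25) + γ

By Euler-Maclaurin, H_m = ln m + γ + O(1/m). So
  H_{16n} − ln(25n) = ln(16n) + γ − ln(25n) + O(1/n)
                       = ln(16/25) + γ + O(1/n).
Hence the limit is ln(16/25) + γ.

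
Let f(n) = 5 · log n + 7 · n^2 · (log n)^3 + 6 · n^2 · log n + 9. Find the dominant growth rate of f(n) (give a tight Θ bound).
f(n) ∈ Θ(n^2 · (log n)^3)

Compare the terms by growth order. For large n, n^a · (log n)^b dominates n^a' · (log n)^b' iff a > a', or (a = a' and b > b'). Ranking the 4 terms shows the dominant one is 7 · n^2 · (log n)^3. Hence f(n) ∈ Θ(n^2 · (log n)^3).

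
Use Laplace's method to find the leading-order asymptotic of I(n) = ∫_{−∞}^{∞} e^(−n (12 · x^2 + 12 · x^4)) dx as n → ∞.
I(n) ~ sqrt(π/(12n))

φ(x) = 12 · x^2 + 12 · x^4 has its unique global minimum at x* = 0 (since φ'(x) = 24x + 48x^3 = 0 only at x = 0 for real x with both coefficients positive, and φ → ∞ as |x| → ∞). At x* = 0, φ(0) = 0 and φ''(0) = 24. Laplace's method then gives
  I(n) ~ sqrt(2π / (n · φ''(0))) · e^(−n φ(0)) = sqrt(2π / (24n)) = sqrt(π/(12n)).
The 12 · x^4 term contributes only at subleading order (an O(1/n) relative correction).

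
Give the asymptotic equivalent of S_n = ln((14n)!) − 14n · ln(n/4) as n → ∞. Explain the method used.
S_n ~ 14n · (ln 56 − 1) + O(ln n)

Stirling: ln((14n)!) = 14n ln(14n) − 14n + O(ln n).
  S_n = 14n ln(14n) − 14n − 14n ln(n/4) + O(ln n)
      = 14n ln(14n) − 14n ln n + 14n ln 4 − 14n + O(ln n)
      = 14n ln 14 + 14n ln 4 − 14n + O(ln n)
      = 14n (ln 56 − 1) + O(ln n).
Numerically ln(56) − 1 ≈ 3.0254.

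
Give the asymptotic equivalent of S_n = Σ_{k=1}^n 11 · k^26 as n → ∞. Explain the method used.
S_n ~ 11 · n^27 / 27

By integral comparison (Euler-Maclaurin), Σ_{k=1}^n 11 · k^26 = 11 · ∫_0^n x^26 dx + O(n^26) = 11 · n^27/27 + O(n^26). (Equivalently, Faulhaber's formula gives the same leading term.)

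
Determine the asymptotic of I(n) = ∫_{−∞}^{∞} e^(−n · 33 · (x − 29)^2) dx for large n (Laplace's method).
I(n) = sqrt(π/(33n))

Here φ(x) = 33 · (x − 29)^2 has its unique minimum at x* = 29 with φ(x*) = 0 and φ''(x*) = 66. Laplace's method gives
  I(n) ~ e^(−n φ(x*)) · sqrt(2π / (n · φ''(x*))) = sqrt(2π / (66n)) = sqrt(π/(33n)).
This is exact: substituting u = (x − 29)·sqrt(33n) gives I(n) = (1/sqrt(33n)) ∫_{−∞}^{∞} e^(−u^2) du = sqrt(π/(33n)).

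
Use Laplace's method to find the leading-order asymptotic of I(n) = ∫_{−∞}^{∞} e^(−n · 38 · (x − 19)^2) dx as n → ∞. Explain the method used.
I(n) = sqrt(π/(38n))

Here φ(x) = 38 · (x − 19)^2 has its unique minimum at x* = 19 with φ(x*) = 0 and φ''(x*) = 76. Laplace's method gives
  I(n) ~ e^(−n φ(x*)) · sqrt(2π / (n · φ''(x*))) = sqrt(2π / (76n)) = sqrt(π/(38n)).
This is exact: substituting u = (x − 19)·sqrt(38n) gives I(n) = (1/sqrt(38n)) ∫_{−∞}^{∞} e^(−u^2) du = sqrt(π/(38n)).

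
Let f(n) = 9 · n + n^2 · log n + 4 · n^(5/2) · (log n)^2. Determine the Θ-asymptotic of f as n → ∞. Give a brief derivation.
f(n) ∈ Θ(n^(5/2) · (log n)^2)

Compare the terms by growth order. For large n, n^a · (log n)^b dominates n^a' · (log n)^b' iff a > a', or (a = a' and b > b'). Ranking the 3 terms shows the dominant one is 4 · n^(5/2) · (log n)^2. Hence f(n) ∈ Θ(n^(5/2) · (log n)^2).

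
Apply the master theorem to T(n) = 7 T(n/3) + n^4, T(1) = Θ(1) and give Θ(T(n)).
T(n) = Θ(n^4)

log_3 7 ≈ 1.771. f(n) = n^4 dominates n^(log_3 7) since 4 > 1.771, and the regularity condition a·f(n/b) = 7·(n/3)^4 = (7/81)·n^4 ≤ c·f(n) holds with c = 7/81 ≈ 0.0864 < 1. So this is Case 3: T(n) = Θ(f(n)) = Θ(n^4).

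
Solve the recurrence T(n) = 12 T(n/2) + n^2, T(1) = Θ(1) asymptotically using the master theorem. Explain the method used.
T(n) = Θ(n^(log_2 12))

Master theorem: compare f(n) = n^2 to n^(log_2 12) where log_2 12 ≈ 3.585. Since 2 < log_2 12, we have f(n) = O(n^(log_2 12 − ε)) for some ε > 0 — Case 1. Hence T(n) = Θ(n^(log_2 12)).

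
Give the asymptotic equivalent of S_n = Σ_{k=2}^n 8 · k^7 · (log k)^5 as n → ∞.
S_n ~ n^8 · (log n)^5

By integral comparison, S_n = ∫_1^n 8 · x^7 · (log x)^5 dx + O(n^7 · (log n)^5). For the integral, the leading term of ∫_1^n x^7 (log x)^5 dx is n^8/8 · (log n)^5 (by repeated integration by parts; each step lowers the log-exponent and produces a relatively O(1/log n) correction). Hence S_n ~ n^8 · (log n)^5.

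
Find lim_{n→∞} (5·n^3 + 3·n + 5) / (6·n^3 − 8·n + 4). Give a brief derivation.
lim = 5/6

For large n the leading n^3 terms dominate both numerator and denominator. Dividing top and bottom by n^3, every other term tends to 0, leaving 5/6.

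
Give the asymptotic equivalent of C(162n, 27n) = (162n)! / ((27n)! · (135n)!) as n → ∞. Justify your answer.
C(162n, 27n) ~ (46656/3125)^(27n) · sqrt(3/(5π·27n))

Write N = 27n. Apply Stirling to each factorial:
  (6N)! ~ sqrt(2π·6N) · (6N/e)^(6N),
  N! ~ sqrt(2π N) · (N/e)^N,
  (5N)! ~ sqrt(2π·5N) · (5N/e)^(5N).
The exponential factors combine to (6N)^(6N) / (N^N · (5N)^(5N)) = 6^(6N)/5^(5N) = (6^6/5^5)^N = (46656/3125)^N.
The square-root prefactors combine to sqrt(2π·6N) / (sqrt(2π N)·sqrt(2π·5N)) = sqrt(6 / (2π·5·N)) = sqrt(3/(5π·27n)).
Substituting N = 27n: C(162n, 27n) ~ (46656/3125)^(27n) · sqrt(3/(5π·27n)).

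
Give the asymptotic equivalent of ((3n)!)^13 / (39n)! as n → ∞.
((3n)!)^13/(39n)! ~ ((2π·3n)^(12/2) / sqrt(13)) · 13^(−13·3n)  →  0

Write N = 3n. Stirling: N! ~ sqrt(2π N)(N/e)^N and (13N)! ~ sqrt(2π·13N)·(13N/e)^(13N).
  (N!)^13/(13N)! ~ (2π N)^(13/2) (N/e)^(13N) / [sqrt(2π·13N) (13N/e)^(13N)]
     = (2π N)^(13/2) / sqrt(2π·13N) · (N/(13N))^(13N)
     = (2π N)^((13−1)/2) / sqrt(13) · 13^(−13N).
Since 13^13 > 1, the factor 13^(−13N) decays exponentially, so the ratio → 0. Substituting N = 3n gives the stated form.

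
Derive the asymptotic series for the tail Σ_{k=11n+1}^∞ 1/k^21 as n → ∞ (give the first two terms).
Σ_{k>11n} 1/k^21 = 1/(20 · (11n)^20) − 1/(2 · (11n)^21) + O(1/(11n)^22)

Compare to the integral: ∫_{11n}^∞ x^(−21) dx = [−x^(−20)/20]_{11n}^∞ = 1/((21−1)·(11n)^20). The Euler-Maclaurin correction adds −f(11n)/2 = −1/(2·(11n)^21). Euler-Maclaurin then gives
  Σ_{k>11n} 1/k^21 = ∫_{11n}^∞ dx/x^21 − 1/(2·(11n)^21) + O(1/(11n)^22).
(Equivalently this is ζ(21) − Σ_{k≤11n} 1/k^21.)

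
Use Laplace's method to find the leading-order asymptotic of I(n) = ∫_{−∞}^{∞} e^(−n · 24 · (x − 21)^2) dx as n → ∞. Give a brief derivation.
I(n) = sqrt(π/(24n))

Here φ(x) = 24 · (x − 21)^2 has its unique minimum at x* = 21 with φ(x*) = 0 and φ''(x*) = 48. Laplace's method gives
  I(n) ~ e^(−n φ(x*)) · sqrt(2π / (n · φ''(x*))) = sqrt(2π / (48n)) = sqrt(π/(24n)).
This is exact: substituting u = (x − 21)·sqrt(24n) gives I(n) = (1/sqrt(24n)) ∫_{−∞}^{∞} e^(−u^2) du = sqrt(π/(24n)).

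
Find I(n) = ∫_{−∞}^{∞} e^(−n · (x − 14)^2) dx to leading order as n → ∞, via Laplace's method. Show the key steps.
I(n) = sqrt(π/n)

Here φ(x) = (x − 14)^2 has its unique minimum at x* = 14 with φ(x*) = 0 and φ''(x*) = 2. Laplace's method gives
  I(n) ~ e^(−n φ(x*)) · sqrt(2π / (n · φ''(x*))) = sqrt(2π / (2n)) = sqrt(π/n).
This is exact: substituting u = (x − 14)·sqrt(n) gives I(n) = (1/sqrt(n)) ∫_{−∞}^{∞} e^(−u^2) du = sqrt(π/n).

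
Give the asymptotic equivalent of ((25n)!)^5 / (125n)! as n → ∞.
((25n)!)^5/(125n)! ~ ((2π·25n)^(4/2) / sqrt(5)) · 5^(−5·25n)  →  0

Write N = 25n. Stirling: N! ~ sqrt(2π N)(N/e)^N and (5N)! ~ sqrt(2π·5N)·(5N/e)^(5N).
  (N!)^5/(5N)! ~ (2π N)^(5/2) (N/e)^(5N) / [sqrt(2π·5N) (5N/e)^(5N)]
     = (2π N)^(5/2) / sqrt(2π·5N) · (N/(5N))^(5N)
     = (2π N)^((5−1)/2) / sqrt(5) · 5^(−5N).
Since 5^5 > 1, the factor 5^(−5N) decays exponentially, so the ratio → 0. Substituting N = 25n gives the stated form.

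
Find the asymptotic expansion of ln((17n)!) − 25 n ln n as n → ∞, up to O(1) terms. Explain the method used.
ln((17n)!) − 25 n ln n = −8 n ln n + 17(ln 17 − 1) n + (1/2) ln(2π·17n) + O(1/n)

Stirling: ln((17n)!) = 17n ln(17n) − 17n + (1/2) ln(2π·17n) + O(1/n).
Expand 17n ln(17n) = 17n (ln n + ln 17) = 17n ln n + 17n ln 17.
Subtract 25n ln n: leading term is (17 − 25) n ln n = −8 n ln n. The next term is 17n ln 17 − 17n = 17(ln 17 − 1) n. Then the (1/2) ln(2π·17n) correction.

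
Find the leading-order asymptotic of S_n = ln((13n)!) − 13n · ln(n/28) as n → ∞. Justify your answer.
S_n ~ 13n · (ln 364 − 1) + O(ln n)

Stirling: ln((13n)!) = 13n ln(13n) − 13n + O(ln n).
  S_n = 13n ln(13n) − 13n − 13n ln(n/28) + O(ln n)
      = 13n ln(13n) − 13n ln n + 13n ln 28 − 13n + O(ln n)
      = 13n ln 13 + 13n ln 28 − 13n + O(ln n)
      = 13n (ln 364 − 1) + O(ln n).
Numerically ln(364) − 1 ≈ 4.8972.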